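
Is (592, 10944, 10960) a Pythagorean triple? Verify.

Compute a² + b² = 592² + 10944² = 350464 + 119771136 = 120121600
Compute c² = 10960² = 120121600
Since 120121600 = 120121600, confirmed.

Yes, it is a Pythagorean triple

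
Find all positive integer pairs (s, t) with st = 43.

The positive divisors of 43 are: 1, 43.
Each divisor d gives the pair (d, 43/d):
(1, 43), (43, 1)

(1, 43), (43, 1)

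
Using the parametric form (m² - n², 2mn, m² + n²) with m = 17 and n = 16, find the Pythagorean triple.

a = m² - n² = 289 - 256 = 33
b = 2mn = 2·17·16 = 544
c = m² + n² = 289 + 256 = 545
Verify: 33² + 544² = 1089 + 295936 = 297025 = 545² ✓

(33, 544, 545)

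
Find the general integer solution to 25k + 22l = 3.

Step 1: Compute gcd(25, 22) = 1.
Since 1 divides 3, solutions exist.

Step 2: Find a particular solution using extended Euclidean algorithm.
We get k₀ = -21, l₀ = 24.
Check: 25*-21 + 22*24 = 3 = 3 ✓

Step 3: Write the general solution.
k = -21 + (22/1)t = -21 + 22t
l = 24 - (25/1)t = 24 - 25t
for any integer t.

k = -21 + 22t, l = 24 - 25t for integer t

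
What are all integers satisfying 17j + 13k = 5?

Step 1: Compute gcd(17, 13) = 1.
Since 1 divides 5, solutions exist.

Step 2: Find a particular solution using extended Euclidean algorithm.
We get j₀ = -15, k₀ = 20.
Check: 17*-15 + 13*20 = 5 = 5 ✓

Step 3: Write the general solution.
j = -15 + (13/1)t = -15 + 13t
k = 20 - (17/1)t = 20 - 17t
for any integer t.

j = -15 + 13t, k = 20 - 17t for integer t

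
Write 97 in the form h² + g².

We need to find integers h, g > 0 such that h² + g² = 97.
Trying h = 4: g² = 97 - 4² = 97 - 16 = 81
g = 9
Check: 4² + 9² = 16 + 81 = 97 ✓

97 = 4² + 9²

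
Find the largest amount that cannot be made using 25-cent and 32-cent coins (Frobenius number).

For two coprime denominations a and b, the Frobenius number (largest value not representable as a non-negative combination) is ab - a - b.
Here gcd(25, 32) = 1, so they are coprime.
F(25, 32) = 25·32 - 25 - 32 = 800 - 57 = 743

743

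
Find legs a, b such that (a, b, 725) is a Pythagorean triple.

We need a² + b² = 725² = 525625.
Trying: 627² + 364² = 393129 + 132496 = 525625 ✓

(627, 364, 725)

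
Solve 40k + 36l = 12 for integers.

Step 1: Check solvability.
gcd(40, 36) = 4
Since 4 divides 12, solutions exist.

Step 2: Apply extended Euclidean algorithm to find gcd.
We find integers such that 40*x0 + 36*y0 = 4

Step 3: Scale the particular solution.
Multiply by 12/4 = 3:
k = 3, l = -3

Step 4: Verify.
40*(3) + 36*(-3) = 12 = 12 ✓

k = 3, l = -3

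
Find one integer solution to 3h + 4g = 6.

Step 1: Check solvability.
gcd(3, 4) = 1
Since 1 divides 6, solutions exist.

Step 2: Apply extended Euclidean algorithm to find gcd.
We find integers such that 3*x0 + 4*y0 = 1

Step 3: Scale the particular solution.
Multiply by 6/1 = 6:
h = -6, g = 6

Step 4: Verify.
3*(-6) + 4*(6) = 6 = 6 ✓

h = -6, g = 6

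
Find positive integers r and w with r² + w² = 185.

We need to find integers r, w > 0 such that r² + w² = 185.
Trying r = 4: w² = 185 - 4² = 185 - 16 = 169
w = 13
Check: 4² + 13² = 16 + 169 = 185 ✓

185 = 4² + 13²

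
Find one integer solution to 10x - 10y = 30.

Step 1: Check solvability.
gcd(10, 10) = 10
Since 10 divides 30, solutions exist.

Step 2: Apply extended Euclidean algorithm to find gcd.
We find integers such that 10*x0 + 10*y0 = 10

Step 3: Scale the particular solution.
Multiply by 30/10 = 3:
x = 0, y = -3

Step 4: Verify.
10*(0) - 10*(-3) = 30 = 30 ✓

x = 0, y = -3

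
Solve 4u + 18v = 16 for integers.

Step 1: Check solvability.
gcd(4, 18) = 2
Since 2 divides 16, solutions exist.

Step 2: Apply extended Euclidean algorithm to find gcd.
We find integers such that 4*x0 + 18*y0 = 2

Step 3: Scale the particular solution.
Multiply by 16/2 = 8:
u = -32, v = 8

Step 4: Verify.
4*(-32) + 18*(8) = 16 = 16 ✓

u = -32, v = 8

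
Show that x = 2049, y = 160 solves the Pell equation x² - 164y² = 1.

Compute x² = 2049² = 4198401
Compute 164y² = 164·160² = 164·25600 = 4198400
x² - 164y² = 4198401 - 4198400 = 1
Since this equals 1, (2049, 160) is a solution.

Yes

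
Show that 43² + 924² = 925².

Compute a² + b² = 43² + 924² = 1849 + 853776 = 855625
Compute c² = 925² = 855625
Since 855625 = 855625, confirmed.

Yes, it is a Pythagorean triple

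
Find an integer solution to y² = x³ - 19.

Try small integer x values and check whether x³ - 19 is a perfect square.
x = 7: x³ - 19 = 7³ - 19 = 343 - 19 = 324
Is 324 a perfect square? 18² = 324 ✓
So (x, y) = (7, -18) is a solution.

x = 7, y = -18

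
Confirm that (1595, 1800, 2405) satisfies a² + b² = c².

Compute a² + b² = 1595² + 1800² = 2544025 + 3240000 = 5784025
Compute c² = 2405² = 5784025
Since 5784025 = 5784025, confirmed.

Yes, it is a Pythagorean triple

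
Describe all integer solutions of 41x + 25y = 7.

Step 1: Compute gcd(41, 25) = 1.
Since 1 divides 7, solutions exist.

Step 2: Find a particular solution using extended Euclidean algorithm.
We get x₀ = 77, y₀ = -126.
Check: 41*77 + 25*-126 = 7 = 7 ✓

Step 3: Write the general solution.
x = 77 + (25/1)t = 77 + 25t
y = -126 - (41/1)t = -126 - 41t
for any integer t.

x = 77 + 25t, y = -126 - 41t for integer t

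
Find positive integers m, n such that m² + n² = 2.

Search for m with 2 - m² a perfect square.
m = 1: 2 - 1² = 2 - 1 = 1 = 1² ✓
So m = 1, n = 1.

m = 1, n = 1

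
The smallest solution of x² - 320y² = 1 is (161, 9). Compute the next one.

Solutions to x² - Dy² = 1 are generated by powers of (x₀ + y₀√D).
The next solution satisfies x₁ + y₁√320 = (x₀ + y₀√320)², giving:
x₁ = x₀² + 320y₀² = 161² + 320·9² = 25921 + 25920 = 51841
y₁ = 2x₀y₀ = 2·161·9 = 2898

Verify: 51841² - 320·2898² = 2687489281 - 2687489280 = 1 ✓

x = 51841, y = 2898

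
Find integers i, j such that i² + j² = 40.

We need to find integers i, j > 0 such that i² + j² = 40.
Trying i = 2: j² = 40 - 2² = 40 - 4 = 36
j = 6
Check: 2² + 6² = 4 + 36 = 40 ✓

40 = 2² + 6²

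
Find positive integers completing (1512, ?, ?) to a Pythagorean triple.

We need the other leg and hypotenuse such that 1512² + x² = c².
Take x = 2109, c = 2595: 1512² + 2109² = 2286144 + 4447881 = 6734025 = 2595² ✓
Triple: (2109, 1512, 2595)

(2109, 1512, 2595)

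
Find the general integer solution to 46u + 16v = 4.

Step 1: Compute gcd(46, 16) = 2.
Since 2 divides 4, solutions exist.

Step 2: Find a particular solution using extended Euclidean algorithm.
We get u₀ = -2, v₀ = 6.
Check: 46*-2 + 16*6 = 4 = 4 ✓

Step 3: Write the general solution.
u = -2 + (16/2)t = -2 + 8t
v = 6 - (46/2)t = 6 - 23t
for any integer t.

u = -2 + 8t, v = 6 - 23t for integer t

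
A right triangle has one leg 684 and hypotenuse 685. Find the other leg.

a² = c² - b² = 469225 - 467856 = 1369
a = 37

37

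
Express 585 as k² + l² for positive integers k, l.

We need to find integers k, l > 0 such that k² + l² = 585.
Trying k = 3: l² = 585 - 3² = 585 - 9 = 576
l = 24
Check: 3² + 24² = 9 + 576 = 585 ✓

585 = 3² + 24²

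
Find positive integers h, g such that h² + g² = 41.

Search for h with 41 - h² a perfect square.
h = 4: 41 - 4² = 41 - 16 = 25 = 5² ✓
So h = 4, g = 5.

h = 4, g = 5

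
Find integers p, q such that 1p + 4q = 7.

Step 1: Check solvability.
gcd(1, 4) = 1
Since 1 divides 7, solutions exist.

Step 2: Apply extended Euclidean algorithm to find gcd.
We find integers such that 1*x0 + 4*y0 = 1

Step 3: Scale the particular solution.
Multiply by 7/1 = 7:
p = 7, q = 0

Step 4: Verify.
1*(7) + 4*(0) = 7 = 7 ✓

p = 7, q = 0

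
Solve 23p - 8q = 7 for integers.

Step 1: Check solvability.
gcd(23, 8) = 1
Since 1 divides 7, solutions exist.

Step 2: Apply extended Euclidean algorithm to find gcd.
We find integers such that 23*x0 + 8*y0 = 1

Step 3: Scale the particular solution.
Multiply by 7/1 = 7:
p = -7, q = -21

Step 4: Verify.
23*(-7) - 8*(-21) = 7 = 7 ✓

p = -7, q = -21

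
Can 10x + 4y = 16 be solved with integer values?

Step 1: Compute gcd(10, 4).
gcd(10, 4) = 2

Step 2: Check divisibility.
Does 2 divide 16? 16 = 2 x 8, so yes.

By the theorem on linear Diophantine equations, 10x + 4y = 16 has integer solutions if and only if gcd(10, 4) divides 16. Since 2 | 16, solutions exist.

Yes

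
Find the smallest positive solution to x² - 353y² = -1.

We need x² = 353y² - 1. Try successive y:
y = 1: x² = 353·1² - 1 = 352, not a perfect square
y = 2: x² = 353·2² - 1 = 1411, not a perfect square
y = 3: x² = 353·3² - 1 = 3176, not a perfect square
...
y = 3793: x² = 353·3793² - 1 = 5078557696 = 71264² ✓
Check: 71264² - 353·3793² = 5078557696 - 5078557697 = -1 ✓

x = 71264, y = 3793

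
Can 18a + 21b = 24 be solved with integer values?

Step 1: Compute gcd(18, 21).
gcd(18, 21) = 3

Step 2: Check divisibility.
Does 3 divide 24? 24 = 3 x 8, so yes.

By the theorem on linear Diophantine equations, 18a + 21b = 24 has integer solutions if and only if gcd(18, 21) divides 24. Since 3 | 24, solutions exist.

Yes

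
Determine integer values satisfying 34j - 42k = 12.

Step 1: Check solvability.
gcd(34, 42) = 2
Since 2 divides 12, solutions exist.

Step 2: Apply extended Euclidean algorithm to find gcd.
We find integers such that 34*x0 + 42*y0 = 2

Step 3: Scale the particular solution.
Multiply by 12/2 = 6:
j = 30, k = 24

Step 4: Verify.
34*(30) - 42*(24) = 12 = 12 ✓

j = 30, k = 24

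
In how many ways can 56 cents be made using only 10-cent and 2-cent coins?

We need non-negative integers (x, y) with 10x + 2y = 56.
For each x from 0 to 5, check if (56 - 10x) is a non-negative multiple of 2.
Solutions (x, y): (0,28), (1,23), (2,18), (3,13), ...
Count: 6

6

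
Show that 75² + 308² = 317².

Compute a² + b² = 75² + 308² = 5625 + 94864 = 100489
Compute c² = 317² = 100489
Since 100489 = 100489, confirmed.

Yes, it is a Pythagorean triple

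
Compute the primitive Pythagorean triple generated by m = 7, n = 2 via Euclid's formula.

a = m² - n² = 7² - 2² = 49 - 4 = 45
b = 2mn = 2·7·2 = 28
c = m² + n² = 49 + 4 = 53
Verify: 45² + 28² = 2025 + 784 = 2809 = 53² ✓

(45, 28, 53)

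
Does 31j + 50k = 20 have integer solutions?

Step 1: Compute gcd(31, 50).
gcd(31, 50) = 1

Step 2: Check divisibility.
Does 1 divide 20? 20 = 1 x 20, so yes.

By the theorem on linear Diophantine equations, 31j + 50k = 20 has integer solutions if and only if gcd(31, 50) divides 20. Since 1 | 20, solutions exist.

Yes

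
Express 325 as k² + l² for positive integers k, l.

We need to find integers k, l > 0 such that k² + l² = 325.
Trying k = 1: l² = 325 - 1² = 325 - 1 = 324
l = 18
Check: 1² + 18² = 1 + 324 = 325 ✓

325 = 1² + 18²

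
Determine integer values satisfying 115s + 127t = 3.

Step 1: Check solvability.
gcd(115, 127) = 1
Since 1 divides 3, solutions exist.

Step 2: Apply extended Euclidean algorithm to find gcd.
We find integers such that 115*x0 + 127*y0 = 1

Step 3: Scale the particular solution.
Multiply by 3/1 = 3:
s = -159, t = 144

Step 4: Verify.
115*(-159) + 127*(144) = 3 = 3 ✓

s = -159, t = 144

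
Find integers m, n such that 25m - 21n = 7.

Step 1: Check solvability.
gcd(25, 21) = 1
Since 1 divides 7, solutions exist.

Step 2: Apply extended Euclidean algorithm to find gcd.
We find integers such that 25*x0 + 21*y0 = 1

Step 3: Scale the particular solution.
Multiply by 7/1 = 7:
m = -35, n = -42

Step 4: Verify.
25*(-35) - 21*(-42) = 7 = 7 ✓

m = -35, n = -42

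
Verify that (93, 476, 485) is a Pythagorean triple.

Compute a² + b² = 93² + 476² = 8649 + 226576 = 235225
Compute c² = 485² = 235225
Since 235225 = 235225, confirmed.

Yes, it is a Pythagorean triple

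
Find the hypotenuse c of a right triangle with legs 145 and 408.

c² = a² + b² = 145² + 408² = 21025 + 166464 = 187489
c = 433

433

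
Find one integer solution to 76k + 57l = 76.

Step 1: Check solvability.
gcd(76, 57) = 19
Since 19 divides 76, solutions exist.

Step 2: Apply extended Euclidean algorithm to find gcd.
We find integers such that 76*x0 + 57*y0 = 19

Step 3: Scale the particular solution.
Multiply by 76/19 = 4:
k = 4, l = -4

Step 4: Verify.
76*(4) + 57*(-4) = 76 = 76 ✓

k = 4, l = -4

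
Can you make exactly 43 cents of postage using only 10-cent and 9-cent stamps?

We need non-negative x, y with 10x + 9y = 43.
gcd(10, 9) = 1 divides 43, so integer solutions exist, but checking x = 0..4 shows none with y ≥ 0.
So 43 cannot be made with non-negative stamp counts.

No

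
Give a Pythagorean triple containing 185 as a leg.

We need the other leg and hypotenuse such that 185² + x² = c².
Take x = 672, c = 697: 185² + 672² = 34225 + 451584 = 485809 = 697² ✓
Triple: (185, 672, 697)

(185, 672, 697)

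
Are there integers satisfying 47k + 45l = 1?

Step 1: Compute gcd(47, 45).
gcd(47, 45) = 1

Step 2: Check divisibility.
Does 1 divide 1? 1 = 1 x 1, so yes.

By the theorem on linear Diophantine equations, 47k + 45l = 1 has integer solutions if and only if gcd(47, 45) divides 1. Since 1 | 1, solutions exist.

Yes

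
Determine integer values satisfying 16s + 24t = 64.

Step 1: Check solvability.
gcd(16, 24) = 8
Since 8 divides 64, solutions exist.

Step 2: Apply extended Euclidean algorithm to find gcd.
We find integers such that 16*x0 + 24*y0 = 8

Step 3: Scale the particular solution.
Multiply by 64/8 = 8:
s = -8, t = 8

Step 4: Verify.
16*(-8) + 24*(8) = 64 = 64 ✓

s = -8, t = 8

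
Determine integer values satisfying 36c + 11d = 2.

Step 1: Check solvability.
gcd(36, 11) = 1
Since 1 divides 2, solutions exist.

Step 2: Apply extended Euclidean algorithm to find gcd.
We find integers such that 36*x0 + 11*y0 = 1

Step 3: Scale the particular solution.
Multiply by 2/1 = 2:
c = 8, d = -26

Step 4: Verify.
36*(8) + 11*(-26) = 2 = 2 ✓

c = 8, d = -26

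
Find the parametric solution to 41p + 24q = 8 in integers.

Step 1: Compute gcd(41, 24) = 1.
Since 1 divides 8, solutions exist.

Step 2: Find a particular solution using extended Euclidean algorithm.
We get p₀ = -56, q₀ = 96.
Check: 41*-56 + 24*96 = 8 = 8 ✓

Step 3: Write the general solution.
p = -56 + (24/1)t = -56 + 24t
q = 96 - (41/1)t = 96 - 41t
for any integer t.

p = -56 + 24t, q = 96 - 41t for integer t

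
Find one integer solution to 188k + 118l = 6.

Step 1: Check solvability.
gcd(188, 118) = 2
Since 2 divides 6, solutions exist.

Step 2: Apply extended Euclidean algorithm to find gcd.
We find integers such that 188*x0 + 118*y0 = 2

Step 3: Scale the particular solution.
Multiply by 6/2 = 3:
k = 81, l = -129

Step 4: Verify.
188*(81) + 118*(-129) = 6 = 6 ✓

k = 81, l = -129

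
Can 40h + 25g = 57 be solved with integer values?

Step 1: Compute gcd(40, 25).
gcd(40, 25) = 5

Step 2: Check divisibility.
Does 5 divide 57? 57 = 5 x 11 + 2, so no.

By the theorem on linear Diophantine equations, 40h + 25g = 57 has integer solutions if and only if gcd(40, 25) divides 57. Since 5 does not divide 57, no solutions exist.

No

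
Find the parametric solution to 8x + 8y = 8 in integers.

Step 1: Compute gcd(8, 8) = 8.
Since 8 divides 8, solutions exist.

Step 2: Find a particular solution using extended Euclidean algorithm.
We get x₀ = 0, y₀ = 1.
Check: 8*0 + 8*1 = 8 = 8 ✓

Step 3: Write the general solution.
x = 0 + (8/8)t = 0 + 1t
y = 1 - (8/8)t = 1 - 1t
for any integer t.

x = 0 + 1t, y = 1 - 1t for integer t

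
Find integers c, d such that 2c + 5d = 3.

Step 1: Check solvability.
gcd(2, 5) = 1
Since 1 divides 3, solutions exist.

Step 2: Apply extended Euclidean algorithm to find gcd.
We find integers such that 2*x0 + 5*y0 = 1

Step 3: Scale the particular solution.
Multiply by 3/1 = 3:
c = -6, d = 3

Step 4: Verify.
2*(-6) + 5*(3) = 3 = 3 ✓

c = -6, d = 3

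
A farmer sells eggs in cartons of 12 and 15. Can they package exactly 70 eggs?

We need non-negative a, b with 12a + 15b = 70.
gcd(12, 15) = 3, and 3 does not divide 70.
No integer solutions exist.

No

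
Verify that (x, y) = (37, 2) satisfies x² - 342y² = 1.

Compute x² = 37² = 1369
Compute 342y² = 342·2² = 342·4 = 1368
x² - 342y² = 1369 - 1368 = 1
Since this equals 1, (37, 2) is a solution.

Yes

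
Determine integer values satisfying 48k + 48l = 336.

Step 1: Check solvability.
gcd(48, 48) = 48
Since 48 divides 336, solutions exist.

Step 2: Apply extended Euclidean algorithm to find gcd.
We find integers such that 48*x0 + 48*y0 = 48

Step 3: Scale the particular solution.
Multiply by 336/48 = 7:
k = 0, l = 7

Step 4: Verify.
48*(0) + 48*(7) = 336 = 336 ✓

k = 0, l = 7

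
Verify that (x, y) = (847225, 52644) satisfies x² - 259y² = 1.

Compute x² = 847225² = 717790200625
Compute 259y² = 259·52644² = 259·2771390736 = 717790200624
x² - 259y² = 717790200625 - 717790200624 = 1
Since this equals 1, (847225, 52644) is a solution.

Yes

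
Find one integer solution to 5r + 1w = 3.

Step 1: Check solvability.
gcd(5, 1) = 1
Since 1 divides 3, solutions exist.

Step 2: Apply extended Euclidean algorithm to find gcd.
We find integers such that 5*x0 + 1*y0 = 1

Step 3: Scale the particular solution.
Multiply by 3/1 = 3:
r = 0, w = 3

Step 4: Verify.
5*(0) + 1*(3) = 3 = 3 ✓

r = 0, w = 3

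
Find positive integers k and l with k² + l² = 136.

We need to find integers k, l > 0 such that k² + l² = 136.
Trying k = 6: l² = 136 - 6² = 136 - 36 = 100
l = 10
Check: 6² + 10² = 36 + 100 = 136 ✓

136 = 6² + 10²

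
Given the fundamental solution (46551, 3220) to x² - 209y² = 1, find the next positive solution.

Solutions to x² - Dy² = 1 are generated by powers of (x₀ + y₀√D).
The next solution satisfies x₁ + y₁√209 = (x₀ + y₀√209)², giving:
x₁ = x₀² + 209y₀² = 46551² + 209·3220² = 2166995601 + 2166995600 = 4333991201
y₁ = 2x₀y₀ = 2·46551·3220 = 299788440

Verify: 4333991201² - 209·299788440² = 18783479730345422401 - 18783479730345422400 = 1 ✓

x = 4333991201, y = 299788440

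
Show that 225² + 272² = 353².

Compute a² + b²:
225² + 272² = 50625 + 73984 = 124609
Compute c²:
353² = 124609
Since 124609 = 124609, it is a Pythagorean triple.

Yes, it is a Pythagorean triple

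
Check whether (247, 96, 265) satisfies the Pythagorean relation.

Compute a² + b²:
247² + 96² = 61009 + 9216 = 70225
Compute c²:
265² = 70225
Since 70225 = 70225, it is a Pythagorean triple.

Yes, it is a Pythagorean triple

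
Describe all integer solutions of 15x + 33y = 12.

Step 1: Compute gcd(15, 33) = 3.
Since 3 divides 12, solutions exist.

Step 2: Find a particular solution using extended Euclidean algorithm.
We get x₀ = -8, y₀ = 4.
Check: 15*-8 + 33*4 = 12 = 12 ✓

Step 3: Write the general solution.
x = -8 + (33/3)t = -8 + 11t
y = 4 - (15/3)t = 4 - 5t
for any integer t.

x = -8 + 11t, y = 4 - 5t for integer t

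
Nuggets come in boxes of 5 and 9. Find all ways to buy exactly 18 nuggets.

We need non-negative integers (x, y) with 5x + 9y = 18.
For each x in 0..3, check if 18 - 5x is a non-negative multiple of 9.
x = 0: 9y = 18, y = 2 ✓

(0 boxes of 5, 2 boxes of 9)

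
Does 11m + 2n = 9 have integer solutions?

Step 1: Compute gcd(11, 2).
gcd(11, 2) = 1

Step 2: Check divisibility.
Does 1 divide 9? 9 = 1 x 9, so yes.

By the theorem on linear Diophantine equations, 11m + 2n = 9 has integer solutions if and only if gcd(11, 2) divides 9. Since 1 | 9, solutions exist.

Yes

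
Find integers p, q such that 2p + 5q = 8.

Step 1: Check solvability.
gcd(2, 5) = 1
Since 1 divides 8, solutions exist.

Step 2: Apply extended Euclidean algorithm to find gcd.
We find integers such that 2*x0 + 5*y0 = 1

Step 3: Scale the particular solution.
Multiply by 8/1 = 8:
p = -16, q = 8

Step 4: Verify.
2*(-16) + 5*(8) = 8 = 8 ✓

p = -16, q = 8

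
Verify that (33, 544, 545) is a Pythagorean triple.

Compute a² + b²:
33² + 544² = 1089 + 295936 = 297025
Compute c²:
545² = 297025
Since 297025 = 297025, it is a Pythagorean triple.

Yes, it is a Pythagorean triple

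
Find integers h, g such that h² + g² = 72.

We need to find integers h, g > 0 such that h² + g² = 72.
Trying h = 6: g² = 72 - 6² = 72 - 36 = 36
g = 6
Check: 6² + 6² = 36 + 36 = 72 ✓

72 = 6² + 6²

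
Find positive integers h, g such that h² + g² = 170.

Search for h with 170 - h² a perfect square.
h = 1: 170 - 1² = 170 - 1 = 169 = 13² ✓
So h = 1, g = 13.

h = 1, g = 13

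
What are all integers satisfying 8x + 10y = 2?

Step 1: Compute gcd(8, 10) = 2.
Since 2 divides 2, solutions exist.

Step 2: Find a particular solution using extended Euclidean algorithm.
We get x₀ = -1, y₀ = 1.
Check: 8*-1 + 10*1 = 2 = 2 ✓

Step 3: Write the general solution.
x = -1 + (10/2)t = -1 + 5t
y = 1 - (8/2)t = 1 - 4t
for any integer t.

x = -1 + 5t, y = 1 - 4t for integer t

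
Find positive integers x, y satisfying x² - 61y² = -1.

We need x² = 61y² - 1. Try successive y:
y = 1: x² = 61·1² - 1 = 60, not a perfect square
y = 2: x² = 61·2² - 1 = 243, not a perfect square
y = 3: x² = 61·3² - 1 = 548, not a perfect square
...
y = 3805: x² = 61·3805² - 1 = 883159524 = 29718² ✓
Check: 29718² - 61·3805² = 883159524 - 883159525 = -1 ✓

x = 29718, y = 3805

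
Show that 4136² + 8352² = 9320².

Compute a² + b² = 4136² + 8352² = 17106496 + 69755904 = 86862400
Compute c² = 9320² = 86862400
Since 86862400 = 86862400, confirmed.

Yes, it is a Pythagorean triple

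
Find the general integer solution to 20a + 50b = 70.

Step 1: Compute gcd(20, 50) = 10.
Since 10 divides 70, solutions exist.

Step 2: Find a particular solution using extended Euclidean algorithm.
We get a₀ = -14, b₀ = 7.
Check: 20*-14 + 50*7 = 70 = 70 ✓

Step 3: Write the general solution.
a = -14 + (50/10)t = -14 + 5t
b = 7 - (20/10)t = 7 - 2t
for any integer t.

a = -14 + 5t, b = 7 - 2t for integer t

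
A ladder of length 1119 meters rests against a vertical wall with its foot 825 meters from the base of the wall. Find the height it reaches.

The ladder, wall, and ground form a right triangle with hypotenuse 1119 and one leg 825.
By the Pythagorean theorem: h² = 1119² - 825² = 1252161 - 680625 = 571536
h = √571536 = 756 meters

756 meters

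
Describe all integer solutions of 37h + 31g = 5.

Step 1: Compute gcd(37, 31) = 1.
Since 1 divides 5, solutions exist.

Step 2: Find a particular solution using extended Euclidean algorithm.
We get h₀ = -25, g₀ = 30.
Check: 37*-25 + 31*30 = 5 = 5 ✓

Step 3: Write the general solution.
h = -25 + (31/1)t = -25 + 31t
g = 30 - (37/1)t = 30 - 37t
for any integer t.

h = -25 + 31t, g = 30 - 37t for integer t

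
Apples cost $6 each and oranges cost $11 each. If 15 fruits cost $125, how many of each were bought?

Let a = apples, o = oranges.
a + o = 15
6a + 11o = 125
Substitute o = 15 - a:
6a + 11(15 - a) = 125
(6 - 11)a = 125 - 165
-5a = -40
a = 8, o = 15 - 8 = 7

Apples: 8, Oranges: 7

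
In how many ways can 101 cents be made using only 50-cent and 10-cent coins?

We need non-negative integers (x, y) with 50x + 10y = 101.
For each x from 0 to 2, check if (101 - 50x) is a non-negative multiple of 10.
Solutions (x, y): none
Count: 0

0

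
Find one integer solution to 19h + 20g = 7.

Step 1: Check solvability.
gcd(19, 20) = 1
Since 1 divides 7, solutions exist.

Step 2: Apply extended Euclidean algorithm to find gcd.
We find integers such that 19*x0 + 20*y0 = 1

Step 3: Scale the particular solution.
Multiply by 7/1 = 7:
h = -7, g = 7

Step 4: Verify.
19*(-7) + 20*(7) = 7 = 7 ✓

h = -7, g = 7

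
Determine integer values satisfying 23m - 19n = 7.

Step 1: Check solvability.
gcd(23, 19) = 1
Since 1 divides 7, solutions exist.

Step 2: Apply extended Euclidean algorithm to find gcd.
We find integers such that 23*x0 + 19*y0 = 1

Step 3: Scale the particular solution.
Multiply by 7/1 = 7:
m = 35, n = 42

Step 4: Verify.
23*(35) - 19*(42) = 7 = 7 ✓

m = 35, n = 42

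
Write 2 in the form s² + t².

We need to find integers s, t > 0 such that s² + t² = 2.
Trying s = 1: t² = 2 - 1² = 2 - 1 = 1
t = 1
Check: 1² + 1² = 1 + 1 = 2 ✓

2 = 1² + 1²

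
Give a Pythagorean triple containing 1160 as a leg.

We need the other leg and hypotenuse such that 1160² + x² = c².
Take x = 441, c = 1241: 1160² + 441² = 1345600 + 194481 = 1540081 = 1241² ✓
Triple: (441, 1160, 1241)

(441, 1160, 1241)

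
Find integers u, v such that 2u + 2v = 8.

Step 1: Check solvability.
gcd(2, 2) = 2
Since 2 divides 8, solutions exist.

Step 2: Apply extended Euclidean algorithm to find gcd.
We find integers such that 2*x0 + 2*y0 = 2

Step 3: Scale the particular solution.
Multiply by 8/2 = 4:
u = 0, v = 4

Step 4: Verify.
2*(0) + 2*(4) = 8 = 8 ✓

u = 0, v = 4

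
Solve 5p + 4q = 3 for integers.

Step 1: Check solvability.
gcd(5, 4) = 1
Since 1 divides 3, solutions exist.

Step 2: Apply extended Euclidean algorithm to find gcd.
We find integers such that 5*x0 + 4*y0 = 1

Step 3: Scale the particular solution.
Multiply by 3/1 = 3:
p = 3, q = -3

Step 4: Verify.
5*(3) + 4*(-3) = 3 = 3 ✓

p = 3, q = -3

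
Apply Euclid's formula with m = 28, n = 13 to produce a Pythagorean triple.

a = m² - n² = 28² - 13² = 784 - 169 = 615
b = 2mn = 2·28·13 = 728
c = m² + n² = 784 + 169 = 953
Verify: 615² + 728² = 378225 + 529984 = 908209 = 953² ✓

(615, 728, 953)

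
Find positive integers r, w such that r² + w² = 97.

Search for r with 97 - r² a perfect square.
r = 4: 97 - 4² = 97 - 16 = 81 = 9² ✓
So r = 4, w = 9.

r = 4, w = 9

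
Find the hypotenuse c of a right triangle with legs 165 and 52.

c² = a² + b² = 165² + 52² = 27225 + 2704 = 29929
c = sqrt(29929) = 173

173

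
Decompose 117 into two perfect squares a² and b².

We need to find integers a, b > 0 such that a² + b² = 117.
Trying a = 6: b² = 117 - 6² = 117 - 36 = 81
b = 9
Check: 6² + 9² = 36 + 81 = 117 ✓

117 = 6² + 9²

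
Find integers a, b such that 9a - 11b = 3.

Step 1: Check solvability.
gcd(9, 11) = 1
Since 1 divides 3, solutions exist.

Step 2: Apply extended Euclidean algorithm to find gcd.
We find integers such that 9*x0 + 11*y0 = 1

Step 3: Scale the particular solution.
Multiply by 3/1 = 3:
a = 15, b = 12

Step 4: Verify.
9*(15) - 11*(12) = 3 = 3 ✓

a = 15, b = 12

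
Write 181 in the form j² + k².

We need to find integers j, k > 0 such that j² + k² = 181.
Trying j = 9: k² = 181 - 9² = 181 - 81 = 100
k = 10
Check: 9² + 10² = 81 + 100 = 181 ✓

181 = 9² + 10²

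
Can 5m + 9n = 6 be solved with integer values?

Step 1: Compute gcd(5, 9).
gcd(5, 9) = 1

Step 2: Check divisibility.
Does 1 divide 6? 6 = 1 x 6, so yes.

By the theorem on linear Diophantine equations, 5m + 9n = 6 has integer solutions if and only if gcd(5, 9) divides 6. Since 1 | 6, solutions exist.

Yes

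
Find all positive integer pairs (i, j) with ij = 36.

The positive divisors of 36 are: 1, 2, 3, 4, 6, 9, 12, 18, 36.
Each divisor d gives the pair (d, 36/d):
(1, 36), (2, 18), (3, 12), (4, 9), (6, 6), (9, 4), (12, 3), (18, 2), (36, 1)

(1, 36), (2, 18), (3, 12), (4, 9), (6, 6), (9, 4), (12, 3), (18, 2), (36, 1)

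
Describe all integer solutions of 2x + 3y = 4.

Step 1: Compute gcd(2, 3) = 1.
Since 1 divides 4, solutions exist.

Step 2: Find a particular solution using extended Euclidean algorithm.
We get x₀ = -4, y₀ = 4.
Check: 2*-4 + 3*4 = 4 = 4 ✓

Step 3: Write the general solution.
x = -4 + (3/1)t = -4 + 3t
y = 4 - (2/1)t = 4 - 2t
for any integer t.

x = -4 + 3t, y = 4 - 2t for integer t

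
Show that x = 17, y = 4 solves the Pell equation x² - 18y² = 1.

Compute x² = 17² = 289
Compute 18y² = 18·4² = 18·16 = 288
x² - 18y² = 289 - 288 = 1
Since this equals 1, (17, 4) is a solution.

Yes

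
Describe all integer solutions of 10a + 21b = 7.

Step 1: Compute gcd(10, 21) = 1.
Since 1 divides 7, solutions exist.

Step 2: Find a particular solution using extended Euclidean algorithm.
We get a₀ = -14, b₀ = 7.
Check: 10*-14 + 21*7 = 7 = 7 ✓

Step 3: Write the general solution.
a = -14 + (21/1)t = -14 + 21t
b = 7 - (10/1)t = 7 - 10t
for any integer t.

a = -14 + 21t, b = 7 - 10t for integer t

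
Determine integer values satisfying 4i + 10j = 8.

Step 1: Check solvability.
gcd(4, 10) = 2
Since 2 divides 8, solutions exist.

Step 2: Apply extended Euclidean algorithm to find gcd.
We find integers such that 4*x0 + 10*y0 = 2

Step 3: Scale the particular solution.
Multiply by 8/2 = 4:
i = -8, j = 4

Step 4: Verify.
4*(-8) + 10*(4) = 8 = 8 ✓

i = -8, j = 4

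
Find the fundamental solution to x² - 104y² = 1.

We seek the smallest positive integers (x, y) with x² - 104y² = 1, i.e., x² = 104y² + 1.
Try successive y values:
y = 1: x² = 104·1² + 1 = 105, not a perfect square
y = 2: x² = 104·2² + 1 = 417, not a perfect square
y = 3: x² = 104·3² + 1 = 937, not a perfect square
... continuing the search (or via continued fractions) ...
y = 5: x² = 104·5² + 1 = 2601, x = 51 ✓

Verify: 51² - 104·5² = 2601 - 2600 = 1 ✓

x = 51, y = 5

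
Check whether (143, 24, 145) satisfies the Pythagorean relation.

Compute a² + b²:
143² + 24² = 20449 + 576 = 21025
Compute c²:
145² = 21025
Since 21025 = 21025, it is a Pythagorean triple.

Yes, it is a Pythagorean triple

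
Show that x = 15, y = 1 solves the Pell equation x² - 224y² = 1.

Compute x² = 15² = 225
Compute 224y² = 224·1² = 224·1 = 224
x² - 224y² = 225 - 224 = 1
Since this equals 1, (15, 1) is a solution.

Yes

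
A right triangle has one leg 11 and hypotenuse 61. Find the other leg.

b² = c² - a² = 3721 - 121 = 3600
b = 60

60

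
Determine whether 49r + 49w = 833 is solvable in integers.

Step 1: Compute gcd(49, 49).
gcd(49, 49) = 49

Step 2: Check divisibility.
Does 49 divide 833? 833 = 49 x 17, so yes.

By the theorem on linear Diophantine equations, 49r + 49w = 833 has integer solutions if and only if gcd(49, 49) divides 833. Since 49 | 833, solutions exist.

Yes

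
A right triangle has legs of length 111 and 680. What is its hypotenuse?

c² = a² + b² = 111² + 680² = 12321 + 462400 = 474721
c = 689

689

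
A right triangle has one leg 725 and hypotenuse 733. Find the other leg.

b² = c² - a² = 537289 - 525625 = 11664
b = 108

108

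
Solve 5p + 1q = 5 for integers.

Step 1: Check solvability.
gcd(5, 1) = 1
Since 1 divides 5, solutions exist.

Step 2: Apply extended Euclidean algorithm to find gcd.
We find integers such that 5*x0 + 1*y0 = 1

Step 3: Scale the particular solution.
Multiply by 5/1 = 5:
p = 0, q = 5

Step 4: Verify.
5*(0) + 1*(5) = 5 = 5 ✓

p = 0, q = 5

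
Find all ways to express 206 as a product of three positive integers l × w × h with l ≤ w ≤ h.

Iterate l from 1 to ⌊206^(1/3)⌋. For each l dividing 206, iterate w ≥ l with w dividing 206/l, and set h = 206/(l·w).
Triples found (2): (1×1×206), (1×2×103)

(1×1×206), (1×2×103)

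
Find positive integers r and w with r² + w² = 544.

We need to find integers r, w > 0 such that r² + w² = 544.
Trying r = 12: w² = 544 - 12² = 544 - 144 = 400
w = 20
Check: 12² + 20² = 144 + 400 = 544 ✓

544 = 12² + 20²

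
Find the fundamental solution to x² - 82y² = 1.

We seek the smallest positive integers (x, y) with x² - 82y² = 1, i.e., x² = 82y² + 1.
Try successive y values:
y = 1: x² = 82·1² + 1 = 83, not a perfect square
y = 2: x² = 82·2² + 1 = 329, not a perfect square
y = 3: x² = 82·3² + 1 = 739, not a perfect square
... continuing the search (or via continued fractions) ...
y = 18: x² = 82·18² + 1 = 26569, x = 163 ✓

Verify: 163² - 82·18² = 26569 - 26568 = 1 ✓

x = 163, y = 18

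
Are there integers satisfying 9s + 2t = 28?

Step 1: Compute gcd(9, 2).
gcd(9, 2) = 1

Step 2: Check divisibility.
Does 1 divide 28? 28 = 1 x 28, so yes.

By the theorem on linear Diophantine equations, 9s + 2t = 28 has integer solutions if and only if gcd(9, 2) divides 28. Since 1 | 28, solutions exist.

Yes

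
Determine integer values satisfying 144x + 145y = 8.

Step 1: Check solvability.
gcd(144, 145) = 1
Since 1 divides 8, solutions exist.

Step 2: Apply extended Euclidean algorithm to find gcd.
We find integers such that 144*x0 + 145*y0 = 1

Step 3: Scale the particular solution.
Multiply by 8/1 = 8:
x = -8, y = 8

Step 4: Verify.
144*(-8) + 145*(8) = 8 = 8 ✓

x = -8, y = 8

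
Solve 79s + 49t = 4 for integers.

Step 1: Check solvability.
gcd(79, 49) = 1
Since 1 divides 4, solutions exist.

Step 2: Apply extended Euclidean algorithm to find gcd.
We find integers such that 79*x0 + 49*y0 = 1

Step 3: Scale the particular solution.
Multiply by 4/1 = 4:
s = 72, t = -116

Step 4: Verify.
79*(72) + 49*(-116) = 4 = 4 ✓

s = 72, t = -116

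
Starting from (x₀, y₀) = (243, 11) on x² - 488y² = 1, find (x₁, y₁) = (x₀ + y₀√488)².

Solutions to x² - Dy² = 1 are generated by powers of (x₀ + y₀√D).
The next solution satisfies x₁ + y₁√488 = (x₀ + y₀√488)², giving:
x₁ = x₀² + 488y₀² = 243² + 488·11² = 59049 + 59048 = 118097
y₁ = 2x₀y₀ = 2·243·11 = 5346

Verify: 118097² - 488·5346² = 13946901409 - 13946901408 = 1 ✓

x = 118097, y = 5346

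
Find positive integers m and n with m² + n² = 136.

We need to find integers m, n > 0 such that m² + n² = 136.
Trying m = 6: n² = 136 - 6² = 136 - 36 = 100
n = 10
Check: 6² + 10² = 36 + 100 = 136 ✓

136 = 6² + 10²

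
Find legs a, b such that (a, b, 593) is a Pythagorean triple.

We need a² + b² = 593² = 351649.
Trying: 465² + 368² = 216225 + 135424 = 351649 ✓

(465, 368, 593)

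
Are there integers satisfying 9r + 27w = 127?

Step 1: Compute gcd(9, 27).
gcd(9, 27) = 9

Step 2: Check divisibility.
Does 9 divide 127? 127 = 9 x 14 + 1, so no.

By the theorem on linear Diophantine equations, 9r + 27w = 127 has integer solutions if and only if gcd(9, 27) divides 127. Since 9 does not divide 127, no solutions exist.

No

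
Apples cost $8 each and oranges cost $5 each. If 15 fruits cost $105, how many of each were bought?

Let a = apples, o = oranges.
a + o = 15
8a + 5o = 105
Substitute o = 15 - a:
8a + 5(15 - a) = 105
(8 - 5)a = 105 - 75
3a = 30
a = 10, o = 15 - 10 = 5

Apples: 10, Oranges: 5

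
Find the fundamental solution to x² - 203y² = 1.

We seek the smallest positive integers (x, y) with x² - 203y² = 1, i.e., x² = 203y² + 1.
Try successive y values:
y = 1: x² = 203·1² + 1 = 204, not a perfect square
y = 2: x² = 203·2² + 1 = 813, not a perfect square
y = 3: x² = 203·3² + 1 = 1828, not a perfect square
... continuing the search (or via continued fractions) ...
y = 4: x² = 203·4² + 1 = 3249, x = 57 ✓

Verify: 57² - 203·4² = 3249 - 3248 = 1 ✓

x = 57, y = 4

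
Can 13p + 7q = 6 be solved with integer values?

Step 1: Compute gcd(13, 7).
gcd(13, 7) = 1

Step 2: Check divisibility.
Does 1 divide 6? 6 = 1 x 6, so yes.

By the theorem on linear Diophantine equations, 13p + 7q = 6 has integer solutions if and only if gcd(13, 7) divides 6. Since 1 | 6, solutions exist.

Yes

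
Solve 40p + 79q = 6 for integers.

Step 1: Check solvability.
gcd(40, 79) = 1
Since 1 divides 6, solutions exist.

Step 2: Apply extended Euclidean algorithm to find gcd.
We find integers such that 40*x0 + 79*y0 = 1

Step 3: Scale the particular solution.
Multiply by 6/1 = 6:
p = 12, q = -6

Step 4: Verify.
40*(12) + 79*(-6) = 6 = 6 ✓

p = 12, q = -6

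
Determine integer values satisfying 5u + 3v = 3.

Step 1: Check solvability.
gcd(5, 3) = 1
Since 1 divides 3, solutions exist.

Step 2: Apply extended Euclidean algorithm to find gcd.
We find integers such that 5*x0 + 3*y0 = 1

Step 3: Scale the particular solution.
Multiply by 3/1 = 3:
u = -3, v = 6

Step 4: Verify.
5*(-3) + 3*(6) = 3 = 3 ✓

u = -3, v = 6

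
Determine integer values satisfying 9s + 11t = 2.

Step 1: Check solvability.
gcd(9, 11) = 1
Since 1 divides 2, solutions exist.

Step 2: Apply extended Euclidean algorithm to find gcd.
We find integers such that 9*x0 + 11*y0 = 1

Step 3: Scale the particular solution.
Multiply by 2/1 = 2:
s = 10, t = -8

Step 4: Verify.
9*(10) + 11*(-8) = 2 = 2 ✓

s = 10, t = -8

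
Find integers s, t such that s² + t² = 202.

We need to find integers s, t > 0 such that s² + t² = 202.
Trying s = 9: t² = 202 - 9² = 202 - 81 = 121
t = 11
Check: 9² + 11² = 81 + 121 = 202 ✓

202 = 9² + 11²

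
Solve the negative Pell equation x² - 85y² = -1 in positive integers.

We need x² = 85y² - 1. Try successive y:
y = 1: x² = 85·1² - 1 = 84, not a perfect square
y = 2: x² = 85·2² - 1 = 339, not a perfect square
y = 3: x² = 85·3² - 1 = 764, not a perfect square
...
y = 41: x² = 85·41² - 1 = 142884 = 378² ✓
Check: 378² - 85·41² = 142884 - 142885 = -1 ✓

x = 378, y = 41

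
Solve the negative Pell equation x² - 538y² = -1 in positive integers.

We need x² = 538y² - 1. Try successive y:
y = 1: x² = 538·1² - 1 = 537, not a perfect square
y = 2: x² = 538·2² - 1 = 2151, not a perfect square
y = 3: x² = 538·3² - 1 = 4841, not a perfect square
...
y = 2977: x² = 538·2977² - 1 = 4768040601 = 69051² ✓
Check: 69051² - 538·2977² = 4768040601 - 4768040602 = -1 ✓

x = 69051, y = 2977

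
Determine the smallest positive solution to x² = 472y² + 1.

We seek the smallest positive integers (x, y) with x² - 472y² = 1, i.e., x² = 472y² + 1.
Try successive y values:
y = 1: x² = 472·1² + 1 = 473, not a perfect square
y = 2: x² = 472·2² + 1 = 1889, not a perfect square
y = 3: x² = 472·3² + 1 = 4249, not a perfect square
... continuing the search (or via continued fractions) ...
y = 14127: x² = 472·14127² + 1 = 94198044889, x = 306917 ✓

Verify: 306917² - 472·14127² = 94198044889 - 94198044888 = 1 ✓

x = 306917, y = 14127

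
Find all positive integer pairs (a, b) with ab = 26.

The positive divisors of 26 are: 1, 2, 13, 26.
Each divisor d gives the pair (d, 26/d):
(1, 26), (2, 13), (13, 2), (26, 1)

(1, 26), (2, 13), (13, 2), (26, 1)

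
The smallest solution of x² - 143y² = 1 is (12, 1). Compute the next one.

Solutions to x² - Dy² = 1 are generated by powers of (x₀ + y₀√D).
The next solution satisfies x₁ + y₁√143 = (x₀ + y₀√143)², giving:
x₁ = x₀² + 143y₀² = 12² + 143·1² = 144 + 143 = 287
y₁ = 2x₀y₀ = 2·12·1 = 24

Verify: 287² - 143·24² = 82369 - 82368 = 1 ✓

x = 287, y = 24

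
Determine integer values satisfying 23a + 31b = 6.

Step 1: Check solvability.
gcd(23, 31) = 1
Since 1 divides 6, solutions exist.

Step 2: Apply extended Euclidean algorithm to find gcd.
We find integers such that 23*x0 + 31*y0 = 1

Step 3: Scale the particular solution.
Multiply by 6/1 = 6:
a = -24, b = 18

Step 4: Verify.
23*(-24) + 31*(18) = 6 = 6 ✓

a = -24, b = 18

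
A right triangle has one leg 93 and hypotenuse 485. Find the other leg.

b² = c² - a² = 235225 - 8649 = 226576
b = 476

476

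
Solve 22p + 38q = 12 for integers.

Step 1: Check solvability.
gcd(22, 38) = 2
Since 2 divides 12, solutions exist.

Step 2: Apply extended Euclidean algorithm to find gcd.
We find integers such that 22*x0 + 38*y0 = 2

Step 3: Scale the particular solution.
Multiply by 12/2 = 6:
p = 42, q = -24

Step 4: Verify.
22*(42) + 38*(-24) = 12 = 12 ✓

p = 42, q = -24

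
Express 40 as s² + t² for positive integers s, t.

We need to find integers s, t > 0 such that s² + t² = 40.
Trying s = 2: t² = 40 - 2² = 40 - 4 = 36
t = 6
Check: 2² + 6² = 4 + 36 = 40 ✓

40 = 2² + 6²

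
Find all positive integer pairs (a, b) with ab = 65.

The positive divisors of 65 are: 1, 5, 13, 65.
Each divisor d gives the pair (d, 65/d):
(1, 65), (5, 13), (13, 5), (65, 1)

(1, 65), (5, 13), (13, 5), (65, 1)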